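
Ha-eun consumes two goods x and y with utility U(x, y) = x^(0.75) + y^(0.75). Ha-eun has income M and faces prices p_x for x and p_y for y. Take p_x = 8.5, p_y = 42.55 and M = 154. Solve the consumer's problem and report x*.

From the CES first-order condition, (y/x)^(0.25) = p_x/p_y.
Solve for the ratio: y/x = [p_x/p_y]^(4).
Substitute y = (y/x)·x into the budget: x* = M/(p_x + p_y·(y/x)).
Numerically y/x = 0.001592, so x* = 154/(8.5 + 42.55·0.001592) = 17.9744.

x* = 17.9744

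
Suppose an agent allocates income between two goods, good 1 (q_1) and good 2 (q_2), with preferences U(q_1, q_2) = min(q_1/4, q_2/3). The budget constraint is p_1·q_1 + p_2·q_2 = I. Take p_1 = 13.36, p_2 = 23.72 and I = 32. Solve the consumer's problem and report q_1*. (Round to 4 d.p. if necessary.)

q_1* = 1.0273

With perfect complements, no substitution: consume in ratio q_1:q_2 = 4:3.
Budget: p_1·q_1 + p_2·(3/4)·q_1 = I, so (4·p_1 + 3·p_2)·q_1 = 4·I.
Demand: q_1*(p_1,p_2,I) = 4·I/(4·p_1 + 3·p_2), q_2* = 3·I/(4·p_1 + 3·p_2).
Here 4·13.36 + 3·23.72 = 124.6, giving q_1* = 1.0273.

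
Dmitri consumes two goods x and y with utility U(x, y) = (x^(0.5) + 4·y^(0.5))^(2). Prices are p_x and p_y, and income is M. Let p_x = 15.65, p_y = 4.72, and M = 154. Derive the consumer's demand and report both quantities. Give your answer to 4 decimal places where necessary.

x* = 0.1821, y* = 32.0235

From the CES first-order condition, (1/4)·(y/x)^(0.5) = p_x/p_y.
Solve for the ratio: y/x = [4·p_x/p_y]^(2).
With the ratio pinned down, the budget gives x* = M/(p_x + p_y·(y/x)) and y* = (y/x)·x*.
Numerically y/x = 175.899526, so x* = 154/(15.65 + 4.72·175.899526) = 0.1821 and y* = 175.899526·0.1821 = 32.0235.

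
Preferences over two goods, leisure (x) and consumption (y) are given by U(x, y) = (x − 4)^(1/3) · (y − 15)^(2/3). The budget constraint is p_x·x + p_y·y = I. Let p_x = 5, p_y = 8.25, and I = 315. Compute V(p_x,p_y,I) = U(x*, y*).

V = 12.9789

MRS = (1/2)·(y−15)/(x−4). Tangency with p_x/p_y gives y−15 = 2·(p_x/p_y)·(x−4).
After buying the subsistence bundle (4, 15), a share 1/3 of the remaining income goes to x: x* = 4 + 1/3·(I − 4p_x − 15p_y)/p_x.
Discretionary income = 315 − 4·5 − 15·8.25 = 171.25; x* = 4 + 1/3·171.25/5 = 15.4167; y* = 15 + 2/3·171.25/8.25 = 28.8384.
Utility at the optimum: U(15.4167, 28.8384) = 12.9789.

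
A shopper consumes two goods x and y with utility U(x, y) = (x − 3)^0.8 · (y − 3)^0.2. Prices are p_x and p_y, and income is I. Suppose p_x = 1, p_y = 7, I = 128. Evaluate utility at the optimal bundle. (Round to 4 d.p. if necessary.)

Let x' = x−3, y' = y−3. MRS = 4·y'/x' = p_x/p_y.
Substituting into the budget: x* = 3 + 0.8·(I − 3·p_x − 3·p_y)/p_x, and y* = 3 + 0.2·(…)/p_y.
Discretionary income = 128 − 3·1 − 3·7 = 104; x* = 3 + 0.8·104/1 = 86.2; y* = 3 + 0.2·104/7 = 5.9714.
Utility at the optimum: U(86.2, 5.9714) = 42.7259.

V = 42.7259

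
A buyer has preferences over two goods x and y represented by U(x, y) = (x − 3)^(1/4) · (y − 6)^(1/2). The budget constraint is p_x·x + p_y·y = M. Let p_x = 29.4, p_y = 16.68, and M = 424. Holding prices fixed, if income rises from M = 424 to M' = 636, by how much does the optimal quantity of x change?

Let x' = x−3, y' = y−6. MRS = (1/2)·y'/x' = p_x/p_y.
Substituting into the budget: x* = 3 + 1/3·(M − 3·p_x − 6·p_y)/p_x, and y* = 6 + 2/3·(…)/p_y.
Discretionary income = 424 − 3·29.4 − 6·16.68 = 235.72; x* = 3 + 1/3·235.72/29.4 = 5.6726.
At M' = 636: x* = 8.0762. Change: 8.0762 − 5.6726 = 2.4036.

Δx* = 2.4036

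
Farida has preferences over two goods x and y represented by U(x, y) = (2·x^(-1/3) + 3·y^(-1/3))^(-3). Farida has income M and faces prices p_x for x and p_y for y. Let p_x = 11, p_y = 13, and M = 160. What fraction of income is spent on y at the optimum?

share on y = 0.5856

MRS = MU_x/MU_y = (2/3)·(y/x)^(4/3). Set equal to p_x/p_y.
Solve for the ratio: y/x = [(3/2)·p_x/p_y]^(0.75).
With the ratio pinned down, the budget gives x* = M/(p_x + p_y·(y/x)) and y* = (y/x)·x*.
Numerically y/x = 1.195791, so x* = 160/(11 + 13·1.195791) = 6.0274 and y* = 1.195791·6.0274 = 7.2076.
Expenditure on y: 13·7.2076 = 93.6982; share = 0.5856.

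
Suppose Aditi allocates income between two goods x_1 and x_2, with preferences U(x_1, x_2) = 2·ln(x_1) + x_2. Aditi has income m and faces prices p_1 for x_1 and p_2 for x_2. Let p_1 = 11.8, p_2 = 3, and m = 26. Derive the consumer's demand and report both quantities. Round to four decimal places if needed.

MU_x_1 = 2/x_1, MU_x_2 = 1. Tangency: 2/x_1 = p_1/p_2.
So x_1*(p_1,p_2) = 2·p_2/p_1, independent of income; and x_2* = (m − 2·p_2)/p_2.
At the given prices: x_1* = 2·3/11.8 = 0.5085, and x_2* = 6.6667.

x_1* = 0.5085, x_2* = 6.6667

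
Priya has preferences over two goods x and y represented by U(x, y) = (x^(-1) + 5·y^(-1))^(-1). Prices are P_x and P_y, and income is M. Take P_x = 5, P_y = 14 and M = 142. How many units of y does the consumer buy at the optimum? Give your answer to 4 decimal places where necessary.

From the CES first-order condition, (1/5)·(y/x)^(2) = P_x/P_y.
Solve for the ratio: y/x = [5·P_x/P_y]^(0.5).
Substitute y = (y/x)·x into the budget: x* = M/(P_x + P_y·(y/x)).
Numerically y/x = 1.336306, so x* = 142/(5 + 14·1.336306) = 5.9895 and y* = 1.336306·5.9895 = 8.0038.

y* = 8.0038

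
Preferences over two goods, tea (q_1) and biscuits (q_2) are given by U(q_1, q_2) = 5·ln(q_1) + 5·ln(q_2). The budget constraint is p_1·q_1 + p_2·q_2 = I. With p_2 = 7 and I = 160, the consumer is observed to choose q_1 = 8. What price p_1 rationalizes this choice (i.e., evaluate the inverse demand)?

p_1 = 10

Tangency: MRS = q_2/q_1 = p_1/p_2.
Rearranging, p_2·q_2 = p_1·q_1. Substituting into the budget gives p_1·q_1·(1 + 1) = I.
Demand: q_1*(p_1,p_2,I) = 0.5·I/p_1 and q_2* = 0.5·I/p_2.
Set q_1* = 8 in the demand function and solve for p_1: p_1 = 10.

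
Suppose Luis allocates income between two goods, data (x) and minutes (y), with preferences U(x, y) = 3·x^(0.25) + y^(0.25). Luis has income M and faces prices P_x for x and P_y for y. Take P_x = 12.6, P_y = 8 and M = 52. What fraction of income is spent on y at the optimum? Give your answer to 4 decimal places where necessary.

MRS = MU_x/MU_y = 3·(y/x)^(0.75). Set equal to P_x/P_y.
Hence y/x = ((1/3)·P_x/P_y)^(1/(0.75)), i.e. raised to the 4/3 power.
Substitute y = (y/x)·x into the budget: x* = M/(P_x + P_y·(y/x)).
Numerically y/x = 0.423525, so x* = 52/(12.6 + 8·0.423525) = 3.2524 and y* = 0.423525·3.2524 = 1.3775.
Expenditure on y: 8·1.3775 = 11.0198; share = 0.2119.

share on y = 0.2119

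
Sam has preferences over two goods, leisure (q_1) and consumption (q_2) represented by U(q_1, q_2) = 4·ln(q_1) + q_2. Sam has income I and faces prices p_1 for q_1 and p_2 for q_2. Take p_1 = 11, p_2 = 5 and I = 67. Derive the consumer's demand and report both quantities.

Set MRS = p_1/p_2: (4/q_1)/1 = p_1/p_2.
So q_1*(p_1,p_2) = 4·p_2/p_1, independent of income; and q_2* = (I − 4·p_2)/p_2.
At the given prices: q_1* = 4·5/11 = 1.8182, and q_2* = 9.4.

q_1* = 1.8182, q_2* = 9.4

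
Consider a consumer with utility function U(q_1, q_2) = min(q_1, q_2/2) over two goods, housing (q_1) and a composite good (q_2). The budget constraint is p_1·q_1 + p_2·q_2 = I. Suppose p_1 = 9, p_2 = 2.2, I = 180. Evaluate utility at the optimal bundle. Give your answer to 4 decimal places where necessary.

V = 13.4328

Leontief preferences: the optimum is at the kink where q_1/1 = q_2/2, i.e. q_2 = 2·q_1.
Budget: p_1·q_1 + p_2·2·q_1 = I, so (p_1 + 2·p_2)·q_1 = I.
Demand: q_1*(p_1,p_2,I) = I/(p_1 + 2·p_2), q_2* = 2·I/(p_1 + 2·p_2).
Here 9 + 2·2.2 = 13.4, giving q_1* = 13.4328 and q_2* = 26.8657.
Utility at the optimum: U(13.4328, 26.8657) = 13.4328.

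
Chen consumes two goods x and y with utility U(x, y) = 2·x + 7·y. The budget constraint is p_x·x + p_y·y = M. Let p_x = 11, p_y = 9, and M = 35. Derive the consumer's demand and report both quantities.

Perfect substitutes: compare marginal utility per dollar. 2/p_x vs 7/p_y → 0.1818 vs 0.7778.
y gives more utility per dollar, so spend all income on y: y* = M/p_y, x* = 0.
Numerically: x* = 0, y* = 3.8889.

x* = 0, y* = 3.8889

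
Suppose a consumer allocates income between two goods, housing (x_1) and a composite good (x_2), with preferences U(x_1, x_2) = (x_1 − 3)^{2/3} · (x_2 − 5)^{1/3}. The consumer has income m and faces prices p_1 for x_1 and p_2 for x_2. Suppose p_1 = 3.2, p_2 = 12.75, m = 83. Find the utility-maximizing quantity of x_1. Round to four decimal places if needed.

This is Cobb-Douglas in (x_1−3, x_2−5): tangency gives 2/3·p_2·(x_2−5) = 1/3·p_1·(x_1−3).
Substituting into the budget: x_1* = 3 + 2/3·(m − 3·p_1 − 5·p_2)/p_1, and x_2* = 5 + 1/3·(…)/p_2.
Discretionary income = 83 − 3·3.2 − 5·12.75 = 9.65; x_1* = 3 + 2/3·9.65/3.2 = 5.0104.

x_1* = 5.0104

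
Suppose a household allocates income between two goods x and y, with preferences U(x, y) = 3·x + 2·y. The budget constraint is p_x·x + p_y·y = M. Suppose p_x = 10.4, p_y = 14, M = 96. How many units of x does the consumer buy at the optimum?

Numerically: x* = 9.2308, y* = 0.

x* = 9.2308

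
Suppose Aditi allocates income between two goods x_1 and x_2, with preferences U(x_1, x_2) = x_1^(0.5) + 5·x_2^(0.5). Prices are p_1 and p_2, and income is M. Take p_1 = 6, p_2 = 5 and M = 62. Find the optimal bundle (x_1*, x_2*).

x_1* = 0.3333, x_2* = 12

MU_x_1 ∝ x_1^(-0.5), MU_x_2 ∝ 5·x_2^(-0.5), so MRS = (1/5)·(x_2/x_1)^(0.5) = p_1/p_2.
Solve for the ratio: x_2/x_1 = [5·p_1/p_2]^(2).
Substitute x_2 = (x_2/x_1)·x_1 into the budget: x_1* = M/(p_1 + p_2·(x_2/x_1)).
Numerically x_2/x_1 = 36, so x_1* = 62/(6 + 5·36) = 0.3333 and x_2* = 36·0.3333 = 12.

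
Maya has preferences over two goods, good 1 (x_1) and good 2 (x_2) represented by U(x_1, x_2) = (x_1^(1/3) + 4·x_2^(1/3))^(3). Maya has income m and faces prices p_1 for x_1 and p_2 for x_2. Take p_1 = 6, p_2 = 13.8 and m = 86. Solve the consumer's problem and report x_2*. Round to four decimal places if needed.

MRS = MU_x_1/MU_x_2 = (1/4)·(x_2/x_1)^(2/3). Set equal to p_1/p_2.
Solve for the ratio: x_2/x_1 = [4·p_1/p_2]^(1.5).
Substitute x_2 = (x_2/x_1)·x_1 into the budget: x_1* = m/(p_1 + p_2·(x_2/x_1)).
Numerically x_2/x_1 = 2.293497, so x_1* = 86/(6 + 13.8·2.293497) = 2.2842 and x_2* = 2.293497·2.2842 = 5.2388.

x_2* = 5.2388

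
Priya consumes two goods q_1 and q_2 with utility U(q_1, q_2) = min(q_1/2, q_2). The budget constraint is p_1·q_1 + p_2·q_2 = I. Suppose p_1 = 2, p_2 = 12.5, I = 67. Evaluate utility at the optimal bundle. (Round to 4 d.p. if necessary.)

V = 4.0606

With perfect complements, no substitution: consume in ratio q_1:q_2 = 2:1.
Budget: p_1·q_1 + p_2·(1/2)·q_1 = I, so (2·p_1 + p_2)·q_1 = 2·I.
Demand: q_1*(p_1,p_2,I) = 2·I/(2·p_1 + p_2), q_2* = I/(2·p_1 + p_2).
Here 2·2 + 12.5 = 16.5, giving q_1* = 8.1212 and q_2* = 4.0606.
Utility at the optimum: U(8.1212, 4.0606) = 4.0606.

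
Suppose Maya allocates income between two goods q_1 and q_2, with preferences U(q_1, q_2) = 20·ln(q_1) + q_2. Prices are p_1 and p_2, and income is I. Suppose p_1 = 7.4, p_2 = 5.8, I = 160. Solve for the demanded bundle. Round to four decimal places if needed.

Set MRS = p_1/p_2: (20/q_1)/1 = p_1/p_2.
So q_1*(p_1,p_2) = 20·p_2/p_1, independent of income; and q_2* = (I − 20·p_2)/p_2.
At the given prices: q_1* = 20·5.8/7.4 = 15.6757, and q_2* = 7.5862.

q_1* = 15.6757, q_2* = 7.5862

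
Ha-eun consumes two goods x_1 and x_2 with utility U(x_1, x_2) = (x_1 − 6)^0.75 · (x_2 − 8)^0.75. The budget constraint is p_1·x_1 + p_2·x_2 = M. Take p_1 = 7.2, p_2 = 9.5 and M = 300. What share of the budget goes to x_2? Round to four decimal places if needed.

This is Cobb-Douglas in (x_1−6, x_2−8): tangency gives 0.75·p_2·(x_2−8) = 0.75·p_1·(x_1−6).
Substituting into the budget: x_1* = 6 + 0.5·(M − 6·p_1 − 8·p_2)/p_1, and x_2* = 8 + 0.5·(…)/p_2.
Discretionary income = 300 − 6·7.2 − 8·9.5 = 180.8; x_1* = 6 + 0.5·180.8/7.2 = 18.5556; x_2* = 8 + 0.5·180.8/9.5 = 17.5158.
Expenditure on x_2: 9.5·17.5158 = 166.4; share = 0.5547.

share on x_2 = 0.5547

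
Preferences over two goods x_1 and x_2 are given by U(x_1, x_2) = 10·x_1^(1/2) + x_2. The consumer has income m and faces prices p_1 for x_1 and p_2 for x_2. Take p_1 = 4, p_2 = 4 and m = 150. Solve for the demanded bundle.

x_1* = 25, x_2* = 12.5

MU_x_1 = 5/√x_1, MU_x_2 = 1. Tangency: 5/√x_1 = p_1/p_2.
Thus x_1* = (5·p_2/p_1)² — independent of m — with the rest of income spent on x_2.
Plugging in: x_1* = (5·4/4)² = 25, x_2* = 12.5.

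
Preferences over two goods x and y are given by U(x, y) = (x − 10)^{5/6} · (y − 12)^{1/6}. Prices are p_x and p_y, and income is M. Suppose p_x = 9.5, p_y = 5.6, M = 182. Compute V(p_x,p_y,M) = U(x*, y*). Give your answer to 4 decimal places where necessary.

V = 1.4505

MRS = 5·(y−12)/(x−10). Tangency with p_x/p_y gives y−12 = (1/5)·(p_x/p_y)·(x−10).
Substituting into the budget: x* = 10 + 5/6·(M − 10·p_x − 12·p_y)/p_x, and y* = 12 + 1/6·(…)/p_y.
Discretionary income = 182 − 10·9.5 − 12·5.6 = 19.8; x* = 10 + 5/6·19.8/9.5 = 11.7368; y* = 12 + 1/6·19.8/5.6 = 12.5893.
Utility at the optimum: U(11.7368, 12.5893) = 1.4505.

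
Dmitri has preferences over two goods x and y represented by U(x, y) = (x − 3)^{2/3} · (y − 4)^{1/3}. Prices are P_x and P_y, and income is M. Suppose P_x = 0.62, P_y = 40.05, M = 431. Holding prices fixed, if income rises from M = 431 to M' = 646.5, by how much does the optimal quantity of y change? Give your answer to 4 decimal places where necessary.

This is Cobb-Douglas in (x−3, y−4): tangency gives 2/3·P_y·(y−4) = 1/3·P_x·(x−3).
After buying the subsistence bundle (3, 4), a share 2/3 of the remaining income goes to x: x* = 3 + 2/3·(M − 3P_x − 4P_y)/P_x.
Discretionary income = 431 − 3·0.62 − 4·40.05 = 268.94; y* = 4 + 1/3·268.94/40.05 = 6.2384.
At M' = 646.5: y* = 8.032. Change: 8.032 − 6.2384 = 1.7936.

Δy* = 1.7936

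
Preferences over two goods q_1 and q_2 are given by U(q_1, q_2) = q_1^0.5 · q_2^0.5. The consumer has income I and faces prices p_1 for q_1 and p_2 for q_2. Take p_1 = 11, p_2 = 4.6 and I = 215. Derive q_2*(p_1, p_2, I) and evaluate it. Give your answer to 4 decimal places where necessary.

q_2* = 23.3696

The MRS is q_2/q_1. Set MRS = p_1/p_2.
Rearranging, p_2·q_2 = p_1·q_1. Substituting into the budget gives p_1·q_1·(1 + 1) = I.
Demand: q_1*(p_1,p_2,I) = 0.5·I/p_1 and q_2* = 0.5·I/p_2.
At p_1=11, p_2=4.6, I=215: q_2* = 0.5·215/4.6 = 23.3696.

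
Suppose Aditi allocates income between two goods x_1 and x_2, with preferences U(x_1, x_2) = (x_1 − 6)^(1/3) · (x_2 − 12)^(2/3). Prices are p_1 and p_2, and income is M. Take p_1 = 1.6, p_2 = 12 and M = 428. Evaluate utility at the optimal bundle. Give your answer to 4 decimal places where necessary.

MRS = (1/2)·(x_2−12)/(x_1−6). Tangency with p_1/p_2 gives x_2−12 = 2·(p_1/p_2)·(x_1−6).
Substituting into the budget: x_1* = 6 + 1/3·(M − 6·p_1 − 12·p_2)/p_1, and x_2* = 12 + 2/3·(…)/p_2.
Discretionary income = 428 − 6·1.6 − 12·12 = 274.4; x_1* = 6 + 1/3·274.4/1.6 = 63.1667; x_2* = 12 + 2/3·274.4/12 = 27.2444.
Utility at the optimum: U(63.1667, 27.2444) = 23.684.

V = 23.684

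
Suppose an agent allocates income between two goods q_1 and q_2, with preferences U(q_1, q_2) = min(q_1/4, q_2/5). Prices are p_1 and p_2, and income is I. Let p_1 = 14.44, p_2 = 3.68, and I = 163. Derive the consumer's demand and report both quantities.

With perfect complements, no substitution: consume in ratio q_1:q_2 = 4:5.
Budget: p_1·q_1 + p_2·(5/4)·q_1 = I, so (4·p_1 + 5·p_2)·q_1 = 4·I.
Demand: q_1*(p_1,p_2,I) = 4·I/(4·p_1 + 5·p_2), q_2* = 5·I/(4·p_1 + 5·p_2).
Here 4·14.44 + 5·3.68 = 76.16, giving q_1* = 8.5609 and q_2* = 10.7012.

q_1* = 8.5609, q_2* = 10.7012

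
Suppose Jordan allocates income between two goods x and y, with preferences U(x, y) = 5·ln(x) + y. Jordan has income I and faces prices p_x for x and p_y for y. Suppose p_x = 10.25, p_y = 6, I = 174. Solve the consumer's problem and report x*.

x* = 2.9268

Set MRS = p_x/p_y: (5/x)/1 = p_x/p_y.
So x*(p_x,p_y) = 5·p_y/p_x, independent of income; and y* = (I − 5·p_y)/p_y.
At the given prices: x* = 5·6/10.25 = 2.9268.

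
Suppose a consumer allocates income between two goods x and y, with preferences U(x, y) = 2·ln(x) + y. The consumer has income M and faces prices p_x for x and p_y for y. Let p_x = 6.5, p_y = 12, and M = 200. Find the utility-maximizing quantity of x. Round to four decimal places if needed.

x* = 3.6923

Set MRS = p_x/p_y: (2/x)/1 = p_x/p_y.
So x*(p_x,p_y) = 2·p_y/p_x, independent of income; and y* = (M − 2·p_y)/p_y.
At the given prices: x* = 2·12/6.5 = 3.6923.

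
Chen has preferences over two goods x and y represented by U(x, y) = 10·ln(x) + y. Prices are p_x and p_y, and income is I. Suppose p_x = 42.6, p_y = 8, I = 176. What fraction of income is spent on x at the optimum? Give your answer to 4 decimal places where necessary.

share on x = 0.4545

Set MRS = p_x/p_y: (10/x)/1 = p_x/p_y.
So x*(p_x,p_y) = 10·p_y/p_x, independent of income; and y* = (I − 10·p_y)/p_y.
At the given prices: x* = 10·8/42.6 = 1.8779, and y* = 12.
Expenditure on x: 42.6·1.8779 = 80; share = 0.4545.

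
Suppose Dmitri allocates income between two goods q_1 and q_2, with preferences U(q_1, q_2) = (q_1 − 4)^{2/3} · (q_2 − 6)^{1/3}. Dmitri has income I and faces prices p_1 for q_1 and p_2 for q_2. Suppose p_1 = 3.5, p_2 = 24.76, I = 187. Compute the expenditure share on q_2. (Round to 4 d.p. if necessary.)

MRS = 2·(q_2−6)/(q_1−4). Tangency with p_1/p_2 gives q_2−6 = (1/2)·(p_1/p_2)·(q_1−4).
Substituting into the budget: q_1* = 4 + 2/3·(I − 4·p_1 − 6·p_2)/p_1, and q_2* = 6 + 1/3·(…)/p_2.
Discretionary income = 187 − 4·3.5 − 6·24.76 = 24.44; q_1* = 4 + 2/3·24.44/3.5 = 8.6552; q_2* = 6 + 1/3·24.44/24.76 = 6.329.
Expenditure on q_2: 24.76·6.329 = 156.7067; share = 0.838.

share on q_2 = 0.838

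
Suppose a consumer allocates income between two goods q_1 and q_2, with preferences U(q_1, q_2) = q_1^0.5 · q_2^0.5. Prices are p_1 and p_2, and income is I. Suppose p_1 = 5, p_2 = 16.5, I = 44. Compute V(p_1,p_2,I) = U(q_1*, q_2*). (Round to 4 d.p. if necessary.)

V = 2.4221

MU_q_1/MU_q_2 = (0.5·q_2)/(0.5·q_1); tangency sets this equal to p_1/p_2.
So 0.5·p_2·q_2 = 0.5·p_1·q_1; combined with the budget, a share 0.5 of income goes to q_1.
Demand: q_1*(p_1,p_2,I) = 0.5·I/p_1 and q_2* = 0.5·I/p_2.
At p_1=5, p_2=16.5, I=44: q_1* = 0.5·44/5 = 4.4, q_2* = 1.3333.
Utility at the optimum: U(4.4, 1.3333) = 2.4221.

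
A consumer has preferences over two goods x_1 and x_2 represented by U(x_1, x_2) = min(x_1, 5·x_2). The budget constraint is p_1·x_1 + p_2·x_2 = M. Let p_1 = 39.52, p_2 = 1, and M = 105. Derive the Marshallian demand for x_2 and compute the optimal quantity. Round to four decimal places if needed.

With perfect complements, no substitution: consume in ratio x_1:x_2 = 5:1.
Budget: p_1·x_1 + p_2·(1/5)·x_1 = M, so (5·p_1 + p_2)·x_1 = 5·M.
Demand: x_1*(p_1,p_2,M) = 5·M/(5·p_1 + p_2), x_2* = M/(5·p_1 + p_2).
Here 5·39.52 + 1 = 198.6, giving x_2* = 0.5287.

x_2* = 0.5287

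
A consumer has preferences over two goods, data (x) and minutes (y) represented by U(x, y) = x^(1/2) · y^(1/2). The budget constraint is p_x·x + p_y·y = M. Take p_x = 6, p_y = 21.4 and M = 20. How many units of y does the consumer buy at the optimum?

y* = 0.4673

MU_x/MU_y = (0.5·y)/(0.5·x); tangency sets this equal to p_x/p_y.
Rearranging, p_y·y = p_x·x. Substituting into the budget gives p_x·x·(1 + 1) = M.
Demand: x*(p_x,p_y,M) = 0.5·M/p_x and y* = 0.5·M/p_y.
At p_x=6, p_y=21.4, M=20: y* = 0.5·20/21.4 = 0.4673.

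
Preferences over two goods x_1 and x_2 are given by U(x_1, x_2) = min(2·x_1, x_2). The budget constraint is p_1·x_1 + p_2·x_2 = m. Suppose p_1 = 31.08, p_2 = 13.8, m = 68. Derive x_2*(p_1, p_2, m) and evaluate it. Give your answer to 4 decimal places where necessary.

With perfect complements, no substitution: consume in ratio x_1:x_2 = 1:2.
Budget: p_1·x_1 + p_2·2·x_1 = m, so (p_1 + 2·p_2)·x_1 = m.
Demand: x_1*(p_1,p_2,m) = m/(p_1 + 2·p_2), x_2* = 2·m/(p_1 + 2·p_2).
Here 31.08 + 2·13.8 = 58.68, giving x_2* = 2.3177.

x_2* = 2.3177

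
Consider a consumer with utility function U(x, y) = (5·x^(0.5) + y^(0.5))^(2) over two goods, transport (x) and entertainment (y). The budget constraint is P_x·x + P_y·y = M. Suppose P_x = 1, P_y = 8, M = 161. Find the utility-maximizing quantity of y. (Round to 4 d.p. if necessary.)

y* = 0.1001

From the CES first-order condition, 5·(y/x)^(0.5) = P_x/P_y.
Hence y/x = ((1/5)·P_x/P_y)^(1/(0.5)), i.e. raised to the 2 power.
Substitute y = (y/x)·x into the budget: x* = M/(P_x + P_y·(y/x)).
Numerically y/x = 0.000625, so x* = 161/(1 + 8·0.000625) = 160.199 and y* = 0.000625·160.199 = 0.1001.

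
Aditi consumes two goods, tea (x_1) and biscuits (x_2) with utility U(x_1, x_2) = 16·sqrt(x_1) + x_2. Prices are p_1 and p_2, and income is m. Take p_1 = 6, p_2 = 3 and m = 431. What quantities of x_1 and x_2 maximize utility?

x_1* = 16, x_2* = 111.6667

Utility is quasi-linear in x_2; the FOC for x_1 is 8/√x_1 = p_1/p_2.
Thus x_1* = (8·p_2/p_1)² — independent of m — with the rest of income spent on x_2.
Plugging in: x_1* = (8·3/6)² = 16, x_2* = 111.6667.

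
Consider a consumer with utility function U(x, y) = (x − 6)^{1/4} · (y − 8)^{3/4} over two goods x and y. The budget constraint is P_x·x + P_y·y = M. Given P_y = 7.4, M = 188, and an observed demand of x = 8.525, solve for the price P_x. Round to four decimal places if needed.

MRS = (1/3)·(y−8)/(x−6). Tangency with P_x/P_y gives y−8 = 3·(P_x/P_y)·(x−6).
Substituting into the budget: x* = 6 + 0.25·(M − 6·P_x − 8·P_y)/P_x, and y* = 8 + 0.75·(…)/P_y.
Set x* = 8.525 in the demand function and solve for P_x: P_x = 8.

P_x = 8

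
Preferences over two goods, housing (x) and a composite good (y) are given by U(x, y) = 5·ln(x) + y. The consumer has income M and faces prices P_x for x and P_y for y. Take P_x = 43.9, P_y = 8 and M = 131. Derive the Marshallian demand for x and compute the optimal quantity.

Set MRS = P_x/P_y: (5/x)/1 = P_x/P_y.
So x*(P_x,P_y) = 5·P_y/P_x, independent of income; and y* = (M − 5·P_y)/P_y.
At the given prices: x* = 5·8/43.9 = 0.9112.

x* = 0.9112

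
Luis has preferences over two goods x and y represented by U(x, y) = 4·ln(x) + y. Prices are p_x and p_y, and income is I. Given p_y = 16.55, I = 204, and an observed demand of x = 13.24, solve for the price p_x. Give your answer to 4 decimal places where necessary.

p_x = 5

MU_x = 4/x, MU_y = 1. Tangency: 4/x = p_x/p_y.
So x*(p_x,p_y) = 4·p_y/p_x, independent of income; and y* = (I − 4·p_y)/p_y.
Set x* = 13.24 in the demand function and solve for p_x: p_x = 5.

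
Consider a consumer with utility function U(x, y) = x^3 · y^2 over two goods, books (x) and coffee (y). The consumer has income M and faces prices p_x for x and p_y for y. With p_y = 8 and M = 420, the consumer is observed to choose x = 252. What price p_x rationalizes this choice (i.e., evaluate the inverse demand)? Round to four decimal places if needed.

p_x = 1

The MRS is (3/2)·y/x. Set MRS = p_x/p_y.
Rearranging, p_y·y = (2/3)·p_x·x. Substituting into the budget gives p_x·x·(1 + (2/3)) = M.
Demand: x*(p_x,p_y,M) = 0.6·M/p_x and y* = 0.4·M/p_y.
Set x* = 252 in the demand function and solve for p_x: p_x = 1.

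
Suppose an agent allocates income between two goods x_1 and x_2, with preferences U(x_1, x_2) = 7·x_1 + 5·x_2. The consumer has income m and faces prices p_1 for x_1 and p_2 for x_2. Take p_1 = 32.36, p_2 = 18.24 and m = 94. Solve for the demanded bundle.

Perfect substitutes: compare marginal utility per dollar. 7/p_1 vs 5/p_2 → 0.2163 vs 0.2741.
x_2 gives more utility per dollar, so spend all income on x_2: x_2* = m/p_2, x_1* = 0.
Numerically: x_1* = 0, x_2* = 5.1535.

x_1* = 0, x_2* = 5.1535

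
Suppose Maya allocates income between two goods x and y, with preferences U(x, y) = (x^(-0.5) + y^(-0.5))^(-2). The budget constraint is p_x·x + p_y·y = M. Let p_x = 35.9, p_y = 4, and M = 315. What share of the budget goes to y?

share on y = 0.3249

MU_x ∝ x^(-1.5), MU_y ∝ y^(-1.5), so MRS = (y/x)^(1.5) = p_x/p_y.
Solve for the ratio: y/x = [p_x/p_y]^(2/3).
With the ratio pinned down, the budget gives x* = M/(p_x + p_y·(y/x)) and y* = (y/x)·x*.
Numerically y/x = 4.318732, so x* = 315/(35.9 + 4·4.318732) = 5.9238 and y* = 4.318732·5.9238 = 25.5835.
Expenditure on y: 4·25.5835 = 102.334; share = 0.3249.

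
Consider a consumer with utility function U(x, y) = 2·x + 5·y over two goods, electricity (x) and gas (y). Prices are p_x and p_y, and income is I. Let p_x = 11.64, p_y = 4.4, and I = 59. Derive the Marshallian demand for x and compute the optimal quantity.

Perfect substitutes: compare marginal utility per dollar. 2/p_x vs 5/p_y → 0.1718 vs 1.1364.
y gives more utility per dollar, so spend all income on y: y* = I/p_y, x* = 0.
Numerically: x* = 0, y* = 13.4091.

x* = 0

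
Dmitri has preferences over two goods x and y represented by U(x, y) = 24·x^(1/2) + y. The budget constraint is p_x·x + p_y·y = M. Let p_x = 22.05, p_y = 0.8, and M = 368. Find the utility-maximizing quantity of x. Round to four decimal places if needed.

x* = 0.1896

MU_x = 12/√x, MU_y = 1. Tangency: 12/√x = p_x/p_y.
Thus x* = (12·p_y/p_x)² — independent of M — with the rest of income spent on y.
Plugging in: x* = (12·0.8/22.05)² = 0.1896.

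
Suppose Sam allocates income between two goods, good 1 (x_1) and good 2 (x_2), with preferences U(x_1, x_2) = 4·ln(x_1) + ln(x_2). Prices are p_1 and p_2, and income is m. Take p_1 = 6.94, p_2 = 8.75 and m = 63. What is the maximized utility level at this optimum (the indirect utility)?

V = 8.2954

Tangency: MRS = 4·x_2/x_1 = p_1/p_2.
Rearranging, p_2·x_2 = (1/4)·p_1·x_1. Substituting into the budget gives p_1·x_1·(1 + (1/4)) = m.
Demand: x_1*(p_1,p_2,m) = 0.8·m/p_1 and x_2* = 0.2·m/p_2.
At p_1=6.94, p_2=8.75, m=63: x_1* = 0.8·63/6.94 = 7.2622, x_2* = 1.44.
Utility at the optimum: U(7.2622, 1.44) = 8.2954.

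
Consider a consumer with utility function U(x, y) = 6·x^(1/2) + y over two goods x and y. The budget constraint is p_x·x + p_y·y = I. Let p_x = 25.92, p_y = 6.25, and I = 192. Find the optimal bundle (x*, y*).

x* = 0.5233, y* = 28.5499

Thus x* = (3·p_y/p_x)² — independent of I — with the rest of income spent on y.
Plugging in: x* = (3·6.25/25.92)² = 0.5233, y* = 28.5499.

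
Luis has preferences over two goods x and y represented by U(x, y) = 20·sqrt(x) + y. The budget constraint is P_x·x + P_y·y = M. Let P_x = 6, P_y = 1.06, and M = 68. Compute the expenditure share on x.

Utility is quasi-linear in y; the FOC for x is 10/√x = P_x/P_y.
Solve: √x = 10·P_y/P_x, so x*(P_x,P_y) = (10·P_y/P_x)², and y* = (M − P_x·x*)/P_y.
Plugging in: x* = (10·1.06/6)² = 3.1211, y* = 46.4843.
Expenditure on x: 6·3.1211 = 18.7267; share = 0.2754.

share on x = 0.2754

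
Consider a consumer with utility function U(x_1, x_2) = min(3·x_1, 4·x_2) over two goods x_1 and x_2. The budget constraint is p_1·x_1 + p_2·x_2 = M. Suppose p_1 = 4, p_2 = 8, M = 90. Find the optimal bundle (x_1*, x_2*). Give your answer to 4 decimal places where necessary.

Leontief preferences: the optimum is at the kink where x_1/4 = x_2/3, i.e. x_2 = (3/4)·x_1.
Budget: p_1·x_1 + p_2·(3/4)·x_1 = M, so (4·p_1 + 3·p_2)·x_1 = 4·M.
Demand: x_1*(p_1,p_2,M) = 4·M/(4·p_1 + 3·p_2), x_2* = 3·M/(4·p_1 + 3·p_2).
Here 4·4 + 3·8 = 40, giving x_1* = 9 and x_2* = 6.75.

x_1* = 9, x_2* = 6.75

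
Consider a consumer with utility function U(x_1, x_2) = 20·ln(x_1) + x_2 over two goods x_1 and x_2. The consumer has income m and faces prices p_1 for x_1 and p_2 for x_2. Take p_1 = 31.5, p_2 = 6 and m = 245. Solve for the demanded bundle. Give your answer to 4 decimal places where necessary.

MU_x_1 = 20/x_1, MU_x_2 = 1. Tangency: 20/x_1 = p_1/p_2.
So x_1*(p_1,p_2) = 20·p_2/p_1, independent of income; and x_2* = (m − 20·p_2)/p_2.
At the given prices: x_1* = 20·6/31.5 = 3.8095, and x_2* = 20.8333.

x_1* = 3.8095, x_2* = 20.8333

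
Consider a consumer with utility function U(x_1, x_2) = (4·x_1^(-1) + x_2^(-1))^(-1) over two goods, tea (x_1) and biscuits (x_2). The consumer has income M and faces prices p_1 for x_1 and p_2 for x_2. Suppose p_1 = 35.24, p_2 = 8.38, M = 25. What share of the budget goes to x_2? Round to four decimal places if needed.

MU_x_1 ∝ 4·x_1^(-2), MU_x_2 ∝ x_2^(-2), so MRS = 4·(x_2/x_1)^(2) = p_1/p_2.
Solve for the ratio: x_2/x_1 = [(1/4)·p_1/p_2]^(0.5).
With the ratio pinned down, the budget gives x_1* = M/(p_1 + p_2·(x_2/x_1)) and x_2* = (x_2/x_1)·x_1*.
Numerically x_2/x_1 = 1.025335, so x_1* = 25/(35.24 + 8.38·1.025335) = 0.5704 and x_2* = 1.025335·0.5704 = 0.5848.
Expenditure on x_2: 8.38·0.5848 = 4.9007; share = 0.196.

share on x_2 = 0.196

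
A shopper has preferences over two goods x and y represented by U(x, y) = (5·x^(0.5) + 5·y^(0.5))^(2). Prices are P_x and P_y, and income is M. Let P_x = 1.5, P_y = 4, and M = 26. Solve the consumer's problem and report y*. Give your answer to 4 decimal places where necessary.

y* = 1.7727

MRS = MU_x/MU_y = (y/x)^(0.5). Set equal to P_x/P_y.
Hence y/x = (P_x/P_y)^(1/(0.5)), i.e. raised to the 2 power.
With the ratio pinned down, the budget gives x* = M/(P_x + P_y·(y/x)) and y* = (y/x)·x*.
Numerically y/x = 0.140625, so x* = 26/(1.5 + 4·0.140625) = 12.6061 and y* = 0.140625·12.6061 = 1.7727.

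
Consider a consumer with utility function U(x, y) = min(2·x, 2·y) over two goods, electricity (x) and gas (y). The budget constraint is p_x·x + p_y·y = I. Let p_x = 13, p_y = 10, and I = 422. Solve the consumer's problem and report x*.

Leontief preferences: the optimum is at the kink where x/2 = y/2, i.e. y = x.
Budget: p_x·x + p_y·x = I, so (2·p_x + 2·p_y)·x = 2·I.
Demand: x*(p_x,p_y,I) = 2·I/(2·p_x + 2·p_y), y* = 2·I/(2·p_x + 2·p_y).
Here 2·13 + 2·10 = 46, giving x* = 18.3478.

x* = 18.3478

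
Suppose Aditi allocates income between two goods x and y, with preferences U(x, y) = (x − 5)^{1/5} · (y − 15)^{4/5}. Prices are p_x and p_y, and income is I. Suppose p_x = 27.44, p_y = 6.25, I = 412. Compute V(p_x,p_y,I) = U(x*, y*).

V = 13.0646

This is Cobb-Douglas in (x−5, y−15): tangency gives 0.2·p_y·(y−15) = 0.8·p_x·(x−5).
Substituting into the budget: x* = 5 + 0.2·(I − 5·p_x − 15·p_y)/p_x, and y* = 15 + 0.8·(…)/p_y.
Discretionary income = 412 − 5·27.44 − 15·6.25 = 181.05; x* = 5 + 0.2·181.05/27.44 = 6.3196; y* = 15 + 0.8·181.05/6.25 = 38.1744.
Utility at the optimum: U(6.3196, 38.1744) = 13.0646.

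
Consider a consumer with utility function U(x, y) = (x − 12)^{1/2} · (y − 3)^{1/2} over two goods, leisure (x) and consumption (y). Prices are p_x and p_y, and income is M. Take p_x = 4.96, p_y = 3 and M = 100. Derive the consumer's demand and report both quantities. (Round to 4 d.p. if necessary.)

x* = 15.1734, y* = 8.2467

MRS = (y−3)/(x−12). Tangency with p_x/p_y gives y−3 = (p_x/p_y)·(x−12).
Substituting into the budget: x* = 12 + 0.5·(M − 12·p_x − 3·p_y)/p_x, and y* = 3 + 0.5·(…)/p_y.
Discretionary income = 100 − 12·4.96 − 3·3 = 31.48; x* = 12 + 0.5·31.48/4.96 = 15.1734; y* = 3 + 0.5·31.48/3 = 8.2467.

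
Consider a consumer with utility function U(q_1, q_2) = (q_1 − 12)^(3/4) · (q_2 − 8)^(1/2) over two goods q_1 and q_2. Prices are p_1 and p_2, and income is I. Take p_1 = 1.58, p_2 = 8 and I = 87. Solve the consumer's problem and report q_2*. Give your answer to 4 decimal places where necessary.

This is Cobb-Douglas in (q_1−12, q_2−8): tangency gives 0.75·p_2·(q_2−8) = 0.5·p_1·(q_1−12).
After buying the subsistence bundle (12, 8), a share 0.6 of the remaining income goes to q_1: q_1* = 12 + 0.6·(I − 12p_1 − 8p_2)/p_1.
Discretionary income = 87 − 12·1.58 − 8·8 = 4.04; q_2* = 8 + 0.4·4.04/8 = 8.202.

q_2* = 8.202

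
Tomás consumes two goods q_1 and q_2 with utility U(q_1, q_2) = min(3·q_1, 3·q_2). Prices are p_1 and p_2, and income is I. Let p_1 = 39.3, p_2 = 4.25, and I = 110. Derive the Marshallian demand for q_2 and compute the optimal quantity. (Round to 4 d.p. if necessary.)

With perfect complements, no substitution: consume in ratio q_1:q_2 = 3:3.
Budget: p_1·q_1 + p_2·q_1 = I, so (3·p_1 + 3·p_2)·q_1 = 3·I.
Demand: q_1*(p_1,p_2,I) = 3·I/(3·p_1 + 3·p_2), q_2* = 3·I/(3·p_1 + 3·p_2).
Here 3·39.3 + 3·4.25 = 130.65, giving q_2* = 2.5258.

q_2* = 2.5258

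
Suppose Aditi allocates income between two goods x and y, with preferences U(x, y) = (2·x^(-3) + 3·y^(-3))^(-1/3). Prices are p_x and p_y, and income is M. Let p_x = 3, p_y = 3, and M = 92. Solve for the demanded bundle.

x* = 14.5569, y* = 16.1098

From the CES first-order condition, (2/3)·(y/x)^(4) = p_x/p_y.
Solve for the ratio: y/x = [(3/2)·p_x/p_y]^(0.25).
With the ratio pinned down, the budget gives x* = M/(p_x + p_y·(y/x)) and y* = (y/x)·x*.
Numerically y/x = 1.106682, so x* = 92/(3 + 3·1.106682) = 14.5569 and y* = 1.106682·14.5569 = 16.1098.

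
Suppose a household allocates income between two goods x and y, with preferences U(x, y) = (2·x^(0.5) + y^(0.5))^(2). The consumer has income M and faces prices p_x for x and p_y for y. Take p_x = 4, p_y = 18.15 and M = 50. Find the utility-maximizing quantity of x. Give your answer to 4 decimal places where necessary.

From the CES first-order condition, 2·(y/x)^(0.5) = p_x/p_y.
Solve for the ratio: y/x = [(1/2)·p_x/p_y]^(2).
With the ratio pinned down, the budget gives x* = M/(p_x + p_y·(y/x)) and y* = (y/x)·x*.
Numerically y/x = 0.012142, so x* = 50/(4 + 18.15·0.012142) = 11.8473.

x* = 11.8473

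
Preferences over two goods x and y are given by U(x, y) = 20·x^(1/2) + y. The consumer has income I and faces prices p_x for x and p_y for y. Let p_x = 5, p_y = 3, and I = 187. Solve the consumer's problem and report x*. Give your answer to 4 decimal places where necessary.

Set MRS = p_x/p_y: 10·x^(−1/2) = p_x/p_y.
Solve: √x = 10·p_y/p_x, so x*(p_x,p_y) = (10·p_y/p_x)², and y* = (I − p_x·x*)/p_y.
Plugging in: x* = (10·3/5)² = 36.

x* = 36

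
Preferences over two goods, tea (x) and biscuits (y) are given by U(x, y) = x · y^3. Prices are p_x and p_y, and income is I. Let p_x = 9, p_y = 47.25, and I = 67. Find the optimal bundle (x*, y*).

x* = 1.8611, y* = 1.0635

The MRS is (1/3)·y/x. Set MRS = p_x/p_y.
Rearranging, p_y·y = 3·p_x·x. Substituting into the budget gives p_x·x·(1 + 3) = I.
Demand: x*(p_x,p_y,I) = 0.25·I/p_x and y* = 0.75·I/p_y.
At p_x=9, p_y=47.25, I=67: x* = 0.25·67/9 = 1.8611, y* = 1.0635.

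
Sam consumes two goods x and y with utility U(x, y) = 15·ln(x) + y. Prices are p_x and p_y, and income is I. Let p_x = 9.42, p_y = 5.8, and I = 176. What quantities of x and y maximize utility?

x* = 9.2357, y* = 15.3448

Set MRS = p_x/p_y: (15/x)/1 = p_x/p_y.
So x*(p_x,p_y) = 15·p_y/p_x, independent of income; and y* = (I − 15·p_y)/p_y.
At the given prices: x* = 15·5.8/9.42 = 9.2357, and y* = 15.3448.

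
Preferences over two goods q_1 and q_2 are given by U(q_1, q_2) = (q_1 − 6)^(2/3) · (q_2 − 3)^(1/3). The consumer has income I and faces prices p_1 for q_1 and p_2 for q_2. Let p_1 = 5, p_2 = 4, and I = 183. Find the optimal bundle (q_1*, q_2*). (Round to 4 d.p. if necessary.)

This is Cobb-Douglas in (q_1−6, q_2−3): tangency gives 2/3·p_2·(q_2−3) = 1/3·p_1·(q_1−6).
After buying the subsistence bundle (6, 3), a share 2/3 of the remaining income goes to q_1: q_1* = 6 + 2/3·(I − 6p_1 − 3p_2)/p_1.
Discretionary income = 183 − 6·5 − 3·4 = 141; q_1* = 6 + 2/3·141/5 = 24.8; q_2* = 3 + 1/3·141/4 = 14.75.

q_1* = 24.8, q_2* = 14.75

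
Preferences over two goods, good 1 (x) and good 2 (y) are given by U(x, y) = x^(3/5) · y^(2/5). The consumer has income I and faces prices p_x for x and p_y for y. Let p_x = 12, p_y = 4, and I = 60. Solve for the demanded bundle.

Tangency: MRS = (3/2)·y/x = p_x/p_y.
So 0.6·p_y·y = 0.4·p_x·x; combined with the budget, a share 0.6 of income goes to x.
Demand: x*(p_x,p_y,I) = 0.6·I/p_x and y* = 0.4·I/p_y.
At p_x=12, p_y=4, I=60: x* = 0.6·60/12 = 3, y* = 6.

x* = 3, y* = 6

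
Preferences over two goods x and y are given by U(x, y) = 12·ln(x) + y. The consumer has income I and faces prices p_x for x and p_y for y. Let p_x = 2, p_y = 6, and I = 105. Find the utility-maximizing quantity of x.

x* = 36

Set MRS = p_x/p_y: (12/x)/1 = p_x/p_y.
So x*(p_x,p_y) = 12·p_y/p_x, independent of income; and y* = (I − 12·p_y)/p_y.
At the given prices: x* = 12·6/2 = 36.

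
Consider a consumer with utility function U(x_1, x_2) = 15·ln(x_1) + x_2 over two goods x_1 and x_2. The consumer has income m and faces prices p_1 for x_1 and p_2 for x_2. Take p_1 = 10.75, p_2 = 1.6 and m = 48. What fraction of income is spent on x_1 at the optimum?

share on x_1 = 0.5

MU_x_1 = 15/x_1, MU_x_2 = 1. Tangency: 15/x_1 = p_1/p_2.
So x_1*(p_1,p_2) = 15·p_2/p_1, independent of income; and x_2* = (m − 15·p_2)/p_2.
At the given prices: x_1* = 15·1.6/10.75 = 2.2326, and x_2* = 15.
Expenditure on x_1: 10.75·2.2326 = 24; share = 0.5.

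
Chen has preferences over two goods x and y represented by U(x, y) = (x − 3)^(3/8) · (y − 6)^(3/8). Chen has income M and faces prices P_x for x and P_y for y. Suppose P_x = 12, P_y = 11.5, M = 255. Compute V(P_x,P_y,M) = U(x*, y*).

This is Cobb-Douglas in (x−3, y−6): tangency gives 0.375·P_y·(y−6) = 0.375·P_x·(x−3).
Substituting into the budget: x* = 3 + 0.5·(M − 3·P_x − 6·P_y)/P_x, and y* = 6 + 0.5·(…)/P_y.
Discretionary income = 255 − 3·12 − 6·11.5 = 150; x* = 3 + 0.5·150/12 = 9.25; y* = 6 + 0.5·150/11.5 = 12.5217.
Utility at the optimum: U(9.25, 12.5217) = 4.0164.

V = 4.0164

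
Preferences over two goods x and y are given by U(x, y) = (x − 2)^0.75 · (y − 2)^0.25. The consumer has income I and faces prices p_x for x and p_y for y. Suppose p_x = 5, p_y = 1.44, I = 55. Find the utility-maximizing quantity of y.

MRS = 3·(y−2)/(x−2). Tangency with p_x/p_y gives y−2 = (1/3)·(p_x/p_y)·(x−2).
After buying the subsistence bundle (2, 2), a share 0.75 of the remaining income goes to x: x* = 2 + 0.75·(I − 2p_x − 2p_y)/p_x.
Discretionary income = 55 − 2·5 − 2·1.44 = 42.12; y* = 2 + 0.25·42.12/1.44 = 9.3125.

y* = 9.3125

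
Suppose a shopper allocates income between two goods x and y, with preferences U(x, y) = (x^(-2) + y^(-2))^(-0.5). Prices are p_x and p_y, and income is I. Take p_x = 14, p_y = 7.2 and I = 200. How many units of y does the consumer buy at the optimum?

y* = 10.8597

From the CES first-order condition, (y/x)^(3) = p_x/p_y.
Solve for the ratio: y/x = [p_x/p_y]^(1/3).
Substitute y = (y/x)·x into the budget: x* = I/(p_x + p_y·(y/x)).
Numerically y/x = 1.248145, so x* = 200/(14 + 7.2·1.248145) = 8.7007 and y* = 1.248145·8.7007 = 10.8597.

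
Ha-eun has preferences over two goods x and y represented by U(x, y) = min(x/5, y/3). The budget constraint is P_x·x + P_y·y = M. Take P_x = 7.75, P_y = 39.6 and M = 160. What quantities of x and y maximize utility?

With perfect complements, no substitution: consume in ratio x:y = 5:3.
Budget: P_x·x + P_y·(3/5)·x = M, so (5·P_x + 3·P_y)·x = 5·M.
Demand: x*(P_x,P_y,M) = 5·M/(5·P_x + 3·P_y), y* = 3·M/(5·P_x + 3·P_y).
Here 5·7.75 + 3·39.6 = 157.55, giving x* = 5.0778 and y* = 3.0467.

x* = 5.0778, y* = 3.0467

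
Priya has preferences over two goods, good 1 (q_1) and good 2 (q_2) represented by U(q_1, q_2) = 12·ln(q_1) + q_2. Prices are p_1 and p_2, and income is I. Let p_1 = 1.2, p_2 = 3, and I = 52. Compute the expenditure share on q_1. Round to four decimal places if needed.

share on q_1 = 0.6923

Set MRS = p_1/p_2: (12/q_1)/1 = p_1/p_2.
So q_1*(p_1,p_2) = 12·p_2/p_1, independent of income; and q_2* = (I − 12·p_2)/p_2.
At the given prices: q_1* = 12·3/1.2 = 30, and q_2* = 5.3333.
Expenditure on q_1: 1.2·30 = 36; share = 0.6923.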